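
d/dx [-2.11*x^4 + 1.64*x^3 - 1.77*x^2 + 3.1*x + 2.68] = -8.44*x^3 + 4.92*x^2 - 3.54*x + 3.1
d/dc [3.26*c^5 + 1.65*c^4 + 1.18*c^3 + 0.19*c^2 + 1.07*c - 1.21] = 16.3*c^4 + 6.6*c^3 + 3.54*c^2 + 0.38*c + 1.07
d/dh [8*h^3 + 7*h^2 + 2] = 2*h*(12*h + 7)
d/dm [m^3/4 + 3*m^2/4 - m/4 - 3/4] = 3*m^2/4 + 3*m/2 - 1/4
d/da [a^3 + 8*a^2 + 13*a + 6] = 3*a^2 + 16*a + 13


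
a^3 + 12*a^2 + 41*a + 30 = (a + 1)*(a + 5)*(a + 6)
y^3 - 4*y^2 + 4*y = y*(y - 2)^2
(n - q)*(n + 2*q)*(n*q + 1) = n^3*q + n^2*q^2 + n^2 - 2*n*q^3 + n*q - 2*q^2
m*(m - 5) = m^2 - 5*m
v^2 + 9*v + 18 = (v + 3)*(v + 6)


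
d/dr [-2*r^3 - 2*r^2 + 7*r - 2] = -6*r^2 - 4*r + 7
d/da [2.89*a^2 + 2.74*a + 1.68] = 5.78*a + 2.74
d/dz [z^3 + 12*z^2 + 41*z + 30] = 3*z^2 + 24*z + 41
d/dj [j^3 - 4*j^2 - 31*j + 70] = 3*j^2 - 8*j - 31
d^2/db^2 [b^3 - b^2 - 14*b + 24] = 6*b - 2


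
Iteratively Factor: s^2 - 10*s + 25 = (s - 5)*(s - 5)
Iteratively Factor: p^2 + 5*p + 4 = (p + 1)*(p + 4)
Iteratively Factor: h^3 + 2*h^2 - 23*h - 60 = (h + 3)*(h^2 - h - 20) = (h + 3)*(h + 4)*(h - 5)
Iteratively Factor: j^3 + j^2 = (j)*(j^2 + j) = j*(j + 1)*(j)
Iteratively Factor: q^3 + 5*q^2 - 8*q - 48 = (q + 4)*(q^2 + q - 12) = (q + 4)^2*(q - 3)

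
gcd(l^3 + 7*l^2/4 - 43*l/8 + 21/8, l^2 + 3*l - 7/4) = l + 7/2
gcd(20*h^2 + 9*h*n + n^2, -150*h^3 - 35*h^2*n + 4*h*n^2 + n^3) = 5*h + n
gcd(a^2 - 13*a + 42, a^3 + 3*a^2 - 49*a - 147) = a - 7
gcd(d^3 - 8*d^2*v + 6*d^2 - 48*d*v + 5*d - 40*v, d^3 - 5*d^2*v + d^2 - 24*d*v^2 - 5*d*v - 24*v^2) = -d^2 + 8*d*v - d + 8*v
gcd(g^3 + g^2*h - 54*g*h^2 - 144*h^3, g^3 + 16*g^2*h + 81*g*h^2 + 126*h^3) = g^2 + 9*g*h + 18*h^2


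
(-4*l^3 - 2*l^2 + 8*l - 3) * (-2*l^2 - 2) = 8*l^5 + 4*l^4 - 8*l^3 + 10*l^2 - 16*l + 6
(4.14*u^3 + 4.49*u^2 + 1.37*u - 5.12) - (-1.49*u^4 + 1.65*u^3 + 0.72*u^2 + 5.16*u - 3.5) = 1.49*u^4 + 2.49*u^3 + 3.77*u^2 - 3.79*u - 1.62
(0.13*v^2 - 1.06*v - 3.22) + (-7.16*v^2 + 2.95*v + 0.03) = -7.03*v^2 + 1.89*v - 3.19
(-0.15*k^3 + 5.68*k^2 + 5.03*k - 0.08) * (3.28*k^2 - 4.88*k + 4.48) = -0.492*k^5 + 19.3624*k^4 - 11.892*k^3 + 0.637599999999999*k^2 + 22.9248*k - 0.3584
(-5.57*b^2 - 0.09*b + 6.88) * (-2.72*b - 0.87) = 15.1504*b^3 + 5.0907*b^2 - 18.6353*b - 5.9856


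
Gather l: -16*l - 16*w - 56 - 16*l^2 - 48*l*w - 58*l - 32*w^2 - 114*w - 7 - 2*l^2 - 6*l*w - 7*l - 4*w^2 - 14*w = -18*l^2 + l*(-54*w - 81) - 36*w^2 - 144*w - 63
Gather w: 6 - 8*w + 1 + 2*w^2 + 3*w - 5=2*w^2 - 5*w + 2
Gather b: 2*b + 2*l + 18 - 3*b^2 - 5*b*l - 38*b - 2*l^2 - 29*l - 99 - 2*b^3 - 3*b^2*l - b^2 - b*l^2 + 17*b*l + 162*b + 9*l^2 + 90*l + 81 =-2*b^3 + b^2*(-3*l - 4) + b*(-l^2 + 12*l + 126) + 7*l^2 + 63*l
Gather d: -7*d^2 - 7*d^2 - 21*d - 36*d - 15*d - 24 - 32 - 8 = -14*d^2 - 72*d - 64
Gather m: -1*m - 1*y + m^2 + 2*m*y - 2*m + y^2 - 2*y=m^2 + m*(2*y - 3) + y^2 - 3*y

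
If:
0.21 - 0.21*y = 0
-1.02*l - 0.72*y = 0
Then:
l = -0.71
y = 1.00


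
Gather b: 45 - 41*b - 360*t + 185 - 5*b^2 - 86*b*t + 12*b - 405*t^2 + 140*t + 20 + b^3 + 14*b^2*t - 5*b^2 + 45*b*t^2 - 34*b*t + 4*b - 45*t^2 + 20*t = b^3 + b^2*(14*t - 10) + b*(45*t^2 - 120*t - 25) - 450*t^2 - 200*t + 250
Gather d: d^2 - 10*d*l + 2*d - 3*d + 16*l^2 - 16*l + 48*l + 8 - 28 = d^2 + d*(-10*l - 1) + 16*l^2 + 32*l - 20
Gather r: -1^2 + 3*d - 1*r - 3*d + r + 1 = 0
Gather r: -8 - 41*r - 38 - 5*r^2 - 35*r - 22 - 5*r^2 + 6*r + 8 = -10*r^2 - 70*r - 60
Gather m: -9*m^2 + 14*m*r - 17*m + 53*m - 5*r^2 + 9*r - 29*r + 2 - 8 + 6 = -9*m^2 + m*(14*r + 36) - 5*r^2 - 20*r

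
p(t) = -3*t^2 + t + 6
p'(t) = 1 - 6*t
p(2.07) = -4.78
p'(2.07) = -11.42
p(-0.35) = 5.28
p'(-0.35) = 3.10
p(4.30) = -45.17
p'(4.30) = -24.80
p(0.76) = 5.03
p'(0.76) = -3.56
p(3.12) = -20.08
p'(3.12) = -17.72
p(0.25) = 6.06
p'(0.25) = -0.50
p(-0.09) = 5.89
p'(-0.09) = 1.54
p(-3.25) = -28.94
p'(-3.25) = 20.50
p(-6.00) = -108.00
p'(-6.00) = 37.00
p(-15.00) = -684.00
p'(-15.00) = 91.00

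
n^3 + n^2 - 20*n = n*(n - 4)*(n + 5)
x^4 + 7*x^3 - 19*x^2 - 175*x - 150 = (x - 5)*(x + 1)*(x + 5)*(x + 6)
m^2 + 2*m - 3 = (m - 1)*(m + 3)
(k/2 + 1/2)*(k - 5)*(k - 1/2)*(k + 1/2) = k^4/2 - 2*k^3 - 21*k^2/8 + k/2 + 5/8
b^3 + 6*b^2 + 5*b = b*(b + 1)*(b + 5)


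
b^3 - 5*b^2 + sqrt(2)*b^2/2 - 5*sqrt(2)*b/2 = b*(b - 5)*(b + sqrt(2)/2)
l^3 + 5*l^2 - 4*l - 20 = (l - 2)*(l + 2)*(l + 5)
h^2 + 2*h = h*(h + 2)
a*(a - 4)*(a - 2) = a^3 - 6*a^2 + 8*a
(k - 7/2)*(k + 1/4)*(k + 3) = k^3 - k^2/4 - 85*k/8 - 21/8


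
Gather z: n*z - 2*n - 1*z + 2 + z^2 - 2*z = -2*n + z^2 + z*(n - 3) + 2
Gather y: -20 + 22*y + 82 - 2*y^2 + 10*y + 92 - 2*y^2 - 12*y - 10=-4*y^2 + 20*y + 144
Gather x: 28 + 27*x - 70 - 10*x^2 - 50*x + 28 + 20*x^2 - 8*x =10*x^2 - 31*x - 14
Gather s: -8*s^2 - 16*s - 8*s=-8*s^2 - 24*s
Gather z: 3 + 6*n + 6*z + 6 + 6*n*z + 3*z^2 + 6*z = 6*n + 3*z^2 + z*(6*n + 12) + 9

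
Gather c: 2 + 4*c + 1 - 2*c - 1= 2*c + 2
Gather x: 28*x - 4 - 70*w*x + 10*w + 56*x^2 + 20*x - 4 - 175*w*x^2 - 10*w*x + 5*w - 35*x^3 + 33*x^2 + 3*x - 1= 15*w - 35*x^3 + x^2*(89 - 175*w) + x*(51 - 80*w) - 9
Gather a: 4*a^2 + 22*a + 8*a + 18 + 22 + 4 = 4*a^2 + 30*a + 44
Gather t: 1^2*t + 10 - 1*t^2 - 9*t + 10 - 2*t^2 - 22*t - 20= -3*t^2 - 30*t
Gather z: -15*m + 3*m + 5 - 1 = 4 - 12*m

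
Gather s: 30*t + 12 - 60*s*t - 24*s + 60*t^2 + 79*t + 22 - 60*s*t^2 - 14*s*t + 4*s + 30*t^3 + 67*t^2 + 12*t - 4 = s*(-60*t^2 - 74*t - 20) + 30*t^3 + 127*t^2 + 121*t + 30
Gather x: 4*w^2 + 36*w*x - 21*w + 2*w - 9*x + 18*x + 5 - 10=4*w^2 - 19*w + x*(36*w + 9) - 5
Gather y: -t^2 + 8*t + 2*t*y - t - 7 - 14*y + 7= -t^2 + 7*t + y*(2*t - 14)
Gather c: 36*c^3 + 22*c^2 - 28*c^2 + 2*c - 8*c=36*c^3 - 6*c^2 - 6*c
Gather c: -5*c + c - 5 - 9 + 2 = -4*c - 12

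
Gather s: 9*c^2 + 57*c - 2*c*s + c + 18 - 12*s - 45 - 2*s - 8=9*c^2 + 58*c + s*(-2*c - 14) - 35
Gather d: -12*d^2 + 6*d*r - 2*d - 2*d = -12*d^2 + d*(6*r - 4)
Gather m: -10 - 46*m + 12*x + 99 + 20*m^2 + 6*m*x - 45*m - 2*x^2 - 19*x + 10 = 20*m^2 + m*(6*x - 91) - 2*x^2 - 7*x + 99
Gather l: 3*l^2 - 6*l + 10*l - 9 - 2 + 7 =3*l^2 + 4*l - 4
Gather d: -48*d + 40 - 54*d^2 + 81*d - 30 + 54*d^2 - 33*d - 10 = 0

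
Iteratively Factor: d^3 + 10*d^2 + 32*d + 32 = (d + 4)*(d^2 + 6*d + 8) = (d + 4)^2*(d + 2)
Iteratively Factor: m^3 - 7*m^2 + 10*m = (m)*(m^2 - 7*m + 10) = m*(m - 5)*(m - 2)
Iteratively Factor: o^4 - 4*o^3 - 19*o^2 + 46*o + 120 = (o - 4)*(o^3 - 19*o - 30) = (o - 5)*(o - 4)*(o^2 + 5*o + 6) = (o - 5)*(o - 4)*(o + 3)*(o + 2)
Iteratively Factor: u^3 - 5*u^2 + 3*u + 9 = (u - 3)*(u^2 - 2*u - 3) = (u - 3)*(u + 1)*(u - 3)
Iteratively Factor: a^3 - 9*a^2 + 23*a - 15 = (a - 3)*(a^2 - 6*a + 5) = (a - 5)*(a - 3)*(a - 1)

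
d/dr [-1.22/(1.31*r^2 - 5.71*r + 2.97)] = (3.1964*r - 6.9662)/(1.31*r^2 - 5.71*r + 2.97)^2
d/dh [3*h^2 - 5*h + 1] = 6*h - 5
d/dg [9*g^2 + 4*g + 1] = 18*g + 4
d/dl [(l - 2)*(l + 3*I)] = 2*l - 2 + 3*I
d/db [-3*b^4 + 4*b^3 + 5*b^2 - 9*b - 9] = -12*b^3 + 12*b^2 + 10*b - 9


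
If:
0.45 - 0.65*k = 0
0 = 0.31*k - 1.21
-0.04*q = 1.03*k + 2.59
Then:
No Solution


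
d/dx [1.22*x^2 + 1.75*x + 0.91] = 2.44*x + 1.75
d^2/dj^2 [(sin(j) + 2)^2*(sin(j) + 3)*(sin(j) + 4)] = -16*sin(j)^4 - 99*sin(j)^3 - 164*sin(j)^2 - 10*sin(j) + 88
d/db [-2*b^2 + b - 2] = 1 - 4*b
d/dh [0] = 0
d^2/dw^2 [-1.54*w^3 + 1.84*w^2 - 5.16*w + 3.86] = 3.68 - 9.24*w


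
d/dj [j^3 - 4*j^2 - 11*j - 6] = 3*j^2 - 8*j - 11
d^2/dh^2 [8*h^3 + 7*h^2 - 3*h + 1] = 48*h + 14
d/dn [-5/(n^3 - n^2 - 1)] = 5*n*(3*n - 2)/(-n^3 + n^2 + 1)^2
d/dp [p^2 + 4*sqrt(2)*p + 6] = 2*p + 4*sqrt(2)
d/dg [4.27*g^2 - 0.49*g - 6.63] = 8.54*g - 0.49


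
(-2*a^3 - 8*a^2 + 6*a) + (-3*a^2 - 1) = -2*a^3 - 11*a^2 + 6*a - 1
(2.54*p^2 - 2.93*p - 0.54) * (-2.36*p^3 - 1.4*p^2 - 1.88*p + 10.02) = -5.9944*p^5 + 3.3588*p^4 + 0.6012*p^3 + 31.7152*p^2 - 28.3434*p - 5.4108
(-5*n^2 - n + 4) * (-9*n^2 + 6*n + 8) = 45*n^4 - 21*n^3 - 82*n^2 + 16*n + 32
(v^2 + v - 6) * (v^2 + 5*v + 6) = v^4 + 6*v^3 + 5*v^2 - 24*v - 36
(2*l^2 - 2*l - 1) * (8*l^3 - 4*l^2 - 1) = 16*l^5 - 24*l^4 + 2*l^2 + 2*l + 1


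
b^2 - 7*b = b*(b - 7)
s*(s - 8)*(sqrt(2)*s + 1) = sqrt(2)*s^3 - 8*sqrt(2)*s^2 + s^2 - 8*s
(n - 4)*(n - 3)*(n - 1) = n^3 - 8*n^2 + 19*n - 12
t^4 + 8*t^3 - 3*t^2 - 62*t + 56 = (t - 2)*(t - 1)*(t + 4)*(t + 7)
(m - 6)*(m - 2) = m^2 - 8*m + 12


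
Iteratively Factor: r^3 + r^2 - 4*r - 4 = (r - 2)*(r^2 + 3*r + 2) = (r - 2)*(r + 2)*(r + 1)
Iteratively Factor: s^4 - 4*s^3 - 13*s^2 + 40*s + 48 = (s + 3)*(s^3 - 7*s^2 + 8*s + 16) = (s - 4)*(s + 3)*(s^2 - 3*s - 4) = (s - 4)^2*(s + 3)*(s + 1)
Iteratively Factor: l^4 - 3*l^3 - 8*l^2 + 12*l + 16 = (l - 4)*(l^3 + l^2 - 4*l - 4) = (l - 4)*(l + 2)*(l^2 - l - 2) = (l - 4)*(l + 1)*(l + 2)*(l - 2)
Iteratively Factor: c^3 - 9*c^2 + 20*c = (c - 4)*(c^2 - 5*c) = (c - 5)*(c - 4)*(c)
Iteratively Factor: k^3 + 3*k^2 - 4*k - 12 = (k - 2)*(k^2 + 5*k + 6) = (k - 2)*(k + 3)*(k + 2)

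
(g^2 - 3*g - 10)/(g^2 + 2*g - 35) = (g + 2)/(g + 7)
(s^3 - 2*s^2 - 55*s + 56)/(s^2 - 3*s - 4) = (-s^3 + 2*s^2 + 55*s - 56)/(-s^2 + 3*s + 4)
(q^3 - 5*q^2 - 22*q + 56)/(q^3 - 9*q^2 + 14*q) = (q + 4)/q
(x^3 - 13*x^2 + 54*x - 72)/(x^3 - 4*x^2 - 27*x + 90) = (x - 4)/(x + 5)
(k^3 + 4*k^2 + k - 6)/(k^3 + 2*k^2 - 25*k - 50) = (k^2 + 2*k - 3)/(k^2 - 25)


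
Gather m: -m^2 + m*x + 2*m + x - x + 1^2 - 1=-m^2 + m*(x + 2)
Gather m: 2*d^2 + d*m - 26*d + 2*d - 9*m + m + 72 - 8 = 2*d^2 - 24*d + m*(d - 8) + 64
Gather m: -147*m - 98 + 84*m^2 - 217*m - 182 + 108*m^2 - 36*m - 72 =192*m^2 - 400*m - 352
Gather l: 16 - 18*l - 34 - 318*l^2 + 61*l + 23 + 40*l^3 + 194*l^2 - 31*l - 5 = 40*l^3 - 124*l^2 + 12*l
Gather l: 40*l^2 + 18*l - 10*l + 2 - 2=40*l^2 + 8*l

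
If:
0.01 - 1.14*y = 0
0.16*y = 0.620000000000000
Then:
No Solution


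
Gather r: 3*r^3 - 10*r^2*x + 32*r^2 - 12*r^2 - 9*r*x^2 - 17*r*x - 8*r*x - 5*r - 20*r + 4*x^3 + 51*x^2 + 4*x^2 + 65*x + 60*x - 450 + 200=3*r^3 + r^2*(20 - 10*x) + r*(-9*x^2 - 25*x - 25) + 4*x^3 + 55*x^2 + 125*x - 250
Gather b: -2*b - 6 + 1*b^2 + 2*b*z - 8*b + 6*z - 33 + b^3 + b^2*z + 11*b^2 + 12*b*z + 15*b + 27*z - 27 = b^3 + b^2*(z + 12) + b*(14*z + 5) + 33*z - 66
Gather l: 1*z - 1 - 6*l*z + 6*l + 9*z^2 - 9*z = l*(6 - 6*z) + 9*z^2 - 8*z - 1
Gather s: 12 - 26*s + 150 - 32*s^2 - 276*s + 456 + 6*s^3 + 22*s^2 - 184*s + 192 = 6*s^3 - 10*s^2 - 486*s + 810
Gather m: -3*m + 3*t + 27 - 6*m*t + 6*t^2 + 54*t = m*(-6*t - 3) + 6*t^2 + 57*t + 27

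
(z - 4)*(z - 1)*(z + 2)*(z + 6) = z^4 + 3*z^3 - 24*z^2 - 28*z + 48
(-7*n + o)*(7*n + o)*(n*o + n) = -49*n^3*o - 49*n^3 + n*o^3 + n*o^2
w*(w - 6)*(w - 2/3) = w^3 - 20*w^2/3 + 4*w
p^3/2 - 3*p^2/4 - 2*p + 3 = (p/2 + 1)*(p - 2)*(p - 3/2)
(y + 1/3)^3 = y^3 + y^2 + y/3 + 1/27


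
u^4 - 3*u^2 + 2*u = u*(u - 1)^2*(u + 2)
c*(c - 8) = c^2 - 8*c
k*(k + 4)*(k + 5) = k^3 + 9*k^2 + 20*k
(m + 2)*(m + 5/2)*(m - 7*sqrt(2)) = m^3 - 7*sqrt(2)*m^2 + 9*m^2/2 - 63*sqrt(2)*m/2 + 5*m - 35*sqrt(2)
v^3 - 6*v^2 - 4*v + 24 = (v - 6)*(v - 2)*(v + 2)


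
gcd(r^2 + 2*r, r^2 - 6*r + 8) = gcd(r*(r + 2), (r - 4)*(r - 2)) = 1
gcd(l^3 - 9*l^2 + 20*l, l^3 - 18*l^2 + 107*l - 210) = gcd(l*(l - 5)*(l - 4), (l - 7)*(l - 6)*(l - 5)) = l - 5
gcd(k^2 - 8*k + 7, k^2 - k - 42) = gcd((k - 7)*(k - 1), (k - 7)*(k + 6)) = k - 7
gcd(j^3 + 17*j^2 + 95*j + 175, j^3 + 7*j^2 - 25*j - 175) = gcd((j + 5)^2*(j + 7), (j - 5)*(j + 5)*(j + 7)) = j^2 + 12*j + 35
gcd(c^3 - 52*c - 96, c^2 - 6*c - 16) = c^2 - 6*c - 16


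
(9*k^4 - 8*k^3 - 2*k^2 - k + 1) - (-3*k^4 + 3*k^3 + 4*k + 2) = 12*k^4 - 11*k^3 - 2*k^2 - 5*k - 1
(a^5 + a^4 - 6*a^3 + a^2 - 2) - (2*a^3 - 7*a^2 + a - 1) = a^5 + a^4 - 8*a^3 + 8*a^2 - a - 1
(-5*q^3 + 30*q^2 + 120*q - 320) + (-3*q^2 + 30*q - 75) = -5*q^3 + 27*q^2 + 150*q - 395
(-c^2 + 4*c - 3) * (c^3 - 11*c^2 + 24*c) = -c^5 + 15*c^4 - 71*c^3 + 129*c^2 - 72*c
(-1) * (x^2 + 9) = -x^2 - 9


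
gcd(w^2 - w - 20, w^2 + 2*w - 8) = w + 4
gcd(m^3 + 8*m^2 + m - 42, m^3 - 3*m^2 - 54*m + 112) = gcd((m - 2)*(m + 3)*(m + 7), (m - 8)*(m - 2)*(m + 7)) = m^2 + 5*m - 14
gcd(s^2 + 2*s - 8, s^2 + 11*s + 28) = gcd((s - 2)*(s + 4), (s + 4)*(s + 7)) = s + 4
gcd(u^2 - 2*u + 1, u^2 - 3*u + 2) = u - 1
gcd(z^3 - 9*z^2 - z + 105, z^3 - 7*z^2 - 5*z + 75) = z^2 - 2*z - 15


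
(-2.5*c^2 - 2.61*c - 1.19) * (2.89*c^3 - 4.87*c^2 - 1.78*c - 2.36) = -7.225*c^5 + 4.6321*c^4 + 13.7216*c^3 + 16.3411*c^2 + 8.2778*c + 2.8084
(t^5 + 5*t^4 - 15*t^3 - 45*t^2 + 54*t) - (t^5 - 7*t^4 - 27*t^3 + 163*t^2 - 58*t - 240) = 12*t^4 + 12*t^3 - 208*t^2 + 112*t + 240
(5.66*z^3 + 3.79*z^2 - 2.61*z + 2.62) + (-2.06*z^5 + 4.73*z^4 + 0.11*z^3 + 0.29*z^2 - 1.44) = -2.06*z^5 + 4.73*z^4 + 5.77*z^3 + 4.08*z^2 - 2.61*z + 1.18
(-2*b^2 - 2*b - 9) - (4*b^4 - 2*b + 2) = -4*b^4 - 2*b^2 - 11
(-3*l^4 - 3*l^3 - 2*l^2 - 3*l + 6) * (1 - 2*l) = 6*l^5 + 3*l^4 + l^3 + 4*l^2 - 15*l + 6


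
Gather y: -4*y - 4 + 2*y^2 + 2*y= 2*y^2 - 2*y - 4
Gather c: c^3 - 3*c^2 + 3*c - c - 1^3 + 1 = c^3 - 3*c^2 + 2*c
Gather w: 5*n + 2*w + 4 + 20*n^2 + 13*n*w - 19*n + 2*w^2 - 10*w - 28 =20*n^2 - 14*n + 2*w^2 + w*(13*n - 8) - 24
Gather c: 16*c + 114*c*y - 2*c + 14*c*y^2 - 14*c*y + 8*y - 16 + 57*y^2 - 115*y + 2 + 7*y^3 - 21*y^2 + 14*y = c*(14*y^2 + 100*y + 14) + 7*y^3 + 36*y^2 - 93*y - 14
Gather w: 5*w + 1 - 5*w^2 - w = -5*w^2 + 4*w + 1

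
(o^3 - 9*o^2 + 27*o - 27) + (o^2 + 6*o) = o^3 - 8*o^2 + 33*o - 27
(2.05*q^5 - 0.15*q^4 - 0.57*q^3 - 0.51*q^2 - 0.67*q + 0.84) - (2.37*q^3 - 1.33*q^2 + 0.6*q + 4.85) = 2.05*q^5 - 0.15*q^4 - 2.94*q^3 + 0.82*q^2 - 1.27*q - 4.01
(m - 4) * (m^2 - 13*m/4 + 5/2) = m^3 - 29*m^2/4 + 31*m/2 - 10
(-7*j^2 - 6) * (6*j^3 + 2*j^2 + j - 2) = -42*j^5 - 14*j^4 - 43*j^3 + 2*j^2 - 6*j + 12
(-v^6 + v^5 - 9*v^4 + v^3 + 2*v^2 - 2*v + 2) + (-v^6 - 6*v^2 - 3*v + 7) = -2*v^6 + v^5 - 9*v^4 + v^3 - 4*v^2 - 5*v + 9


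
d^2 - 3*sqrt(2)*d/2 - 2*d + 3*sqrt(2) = (d - 2)*(d - 3*sqrt(2)/2)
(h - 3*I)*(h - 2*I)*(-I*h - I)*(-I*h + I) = -h^4 + 5*I*h^3 + 7*h^2 - 5*I*h - 6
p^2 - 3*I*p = p*(p - 3*I)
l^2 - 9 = (l - 3)*(l + 3)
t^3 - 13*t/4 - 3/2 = (t - 2)*(t + 1/2)*(t + 3/2)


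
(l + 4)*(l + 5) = l^2 + 9*l + 20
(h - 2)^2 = h^2 - 4*h + 4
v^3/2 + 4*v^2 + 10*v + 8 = (v/2 + 1)*(v + 2)*(v + 4)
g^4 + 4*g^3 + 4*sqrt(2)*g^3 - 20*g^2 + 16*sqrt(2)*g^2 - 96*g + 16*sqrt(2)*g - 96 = (g + 2)^2*(g - 2*sqrt(2))*(g + 6*sqrt(2))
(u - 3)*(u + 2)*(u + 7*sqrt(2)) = u^3 - u^2 + 7*sqrt(2)*u^2 - 7*sqrt(2)*u - 6*u - 42*sqrt(2)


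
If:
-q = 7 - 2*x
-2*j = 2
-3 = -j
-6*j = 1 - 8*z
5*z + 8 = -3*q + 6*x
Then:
No Solution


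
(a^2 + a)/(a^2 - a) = (a + 1)/(a - 1)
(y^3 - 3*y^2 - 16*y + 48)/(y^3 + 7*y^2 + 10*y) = (y^3 - 3*y^2 - 16*y + 48)/(y*(y^2 + 7*y + 10))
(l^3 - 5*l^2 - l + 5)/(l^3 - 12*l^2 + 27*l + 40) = (l - 1)/(l - 8)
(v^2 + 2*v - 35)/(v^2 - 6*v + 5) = (v + 7)/(v - 1)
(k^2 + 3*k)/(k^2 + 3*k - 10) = k*(k + 3)/(k^2 + 3*k - 10)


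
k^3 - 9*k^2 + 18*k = k*(k - 6)*(k - 3)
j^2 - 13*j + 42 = (j - 7)*(j - 6)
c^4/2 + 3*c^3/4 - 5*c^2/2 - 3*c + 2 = (c/2 + 1)*(c - 2)*(c - 1/2)*(c + 2)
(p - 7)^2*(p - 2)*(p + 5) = p^4 - 11*p^3 - 3*p^2 + 287*p - 490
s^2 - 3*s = s*(s - 3)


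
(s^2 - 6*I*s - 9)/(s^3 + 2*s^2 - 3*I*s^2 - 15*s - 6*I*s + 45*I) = (s - 3*I)/(s^2 + 2*s - 15)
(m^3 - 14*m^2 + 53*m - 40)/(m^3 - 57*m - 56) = (m^2 - 6*m + 5)/(m^2 + 8*m + 7)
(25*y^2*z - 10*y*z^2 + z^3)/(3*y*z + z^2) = (25*y^2 - 10*y*z + z^2)/(3*y + z)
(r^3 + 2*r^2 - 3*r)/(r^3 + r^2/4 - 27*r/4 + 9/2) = 4*r*(r - 1)/(4*r^2 - 11*r + 6)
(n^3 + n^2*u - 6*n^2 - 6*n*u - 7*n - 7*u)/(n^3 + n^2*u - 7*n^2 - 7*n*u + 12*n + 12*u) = (n^2 - 6*n - 7)/(n^2 - 7*n + 12)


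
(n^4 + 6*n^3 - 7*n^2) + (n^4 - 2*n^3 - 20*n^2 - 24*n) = 2*n^4 + 4*n^3 - 27*n^2 - 24*n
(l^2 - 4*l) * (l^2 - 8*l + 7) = l^4 - 12*l^3 + 39*l^2 - 28*l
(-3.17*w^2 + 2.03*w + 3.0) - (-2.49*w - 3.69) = -3.17*w^2 + 4.52*w + 6.69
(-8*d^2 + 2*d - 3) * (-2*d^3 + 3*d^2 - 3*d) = 16*d^5 - 28*d^4 + 36*d^3 - 15*d^2 + 9*d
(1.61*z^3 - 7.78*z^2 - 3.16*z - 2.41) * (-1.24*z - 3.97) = -1.9964*z^4 + 3.2555*z^3 + 34.805*z^2 + 15.5336*z + 9.5677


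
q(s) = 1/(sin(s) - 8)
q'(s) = -cos(s)/(sin(s) - 8)^2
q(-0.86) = -0.11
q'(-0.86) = -0.01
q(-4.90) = -0.14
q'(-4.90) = -0.00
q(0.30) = -0.13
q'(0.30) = -0.02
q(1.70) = -0.14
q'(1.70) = 0.00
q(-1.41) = -0.11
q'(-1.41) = -0.00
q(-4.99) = -0.14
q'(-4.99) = -0.01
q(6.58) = -0.13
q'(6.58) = -0.02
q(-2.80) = -0.12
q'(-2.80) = 0.01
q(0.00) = -0.12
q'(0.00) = -0.02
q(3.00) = -0.13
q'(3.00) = 0.02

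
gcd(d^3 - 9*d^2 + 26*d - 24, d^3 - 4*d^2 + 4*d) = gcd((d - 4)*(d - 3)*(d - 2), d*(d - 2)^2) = d - 2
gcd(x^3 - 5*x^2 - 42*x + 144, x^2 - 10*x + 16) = x - 8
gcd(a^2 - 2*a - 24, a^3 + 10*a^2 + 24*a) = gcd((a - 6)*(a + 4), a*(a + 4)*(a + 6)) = a + 4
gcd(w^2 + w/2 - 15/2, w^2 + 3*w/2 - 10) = w - 5/2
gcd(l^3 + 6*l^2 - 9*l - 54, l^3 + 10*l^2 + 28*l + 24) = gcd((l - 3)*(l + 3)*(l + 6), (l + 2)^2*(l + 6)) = l + 6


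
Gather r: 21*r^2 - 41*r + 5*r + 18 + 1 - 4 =21*r^2 - 36*r + 15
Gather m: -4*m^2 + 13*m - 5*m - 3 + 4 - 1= -4*m^2 + 8*m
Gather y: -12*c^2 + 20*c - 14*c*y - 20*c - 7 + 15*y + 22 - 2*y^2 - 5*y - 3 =-12*c^2 - 2*y^2 + y*(10 - 14*c) + 12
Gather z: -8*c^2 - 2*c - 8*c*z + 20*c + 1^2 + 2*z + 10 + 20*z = -8*c^2 + 18*c + z*(22 - 8*c) + 11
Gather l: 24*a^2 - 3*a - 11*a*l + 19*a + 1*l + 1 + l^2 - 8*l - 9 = 24*a^2 + 16*a + l^2 + l*(-11*a - 7) - 8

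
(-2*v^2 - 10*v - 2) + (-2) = -2*v^2 - 10*v - 4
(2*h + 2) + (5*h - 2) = 7*h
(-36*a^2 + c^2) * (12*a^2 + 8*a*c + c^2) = -432*a^4 - 288*a^3*c - 24*a^2*c^2 + 8*a*c^3 + c^4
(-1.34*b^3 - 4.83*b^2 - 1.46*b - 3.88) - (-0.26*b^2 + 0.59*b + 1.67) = -1.34*b^3 - 4.57*b^2 - 2.05*b - 5.55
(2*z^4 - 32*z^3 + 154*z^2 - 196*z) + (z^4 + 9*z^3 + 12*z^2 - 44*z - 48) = 3*z^4 - 23*z^3 + 166*z^2 - 240*z - 48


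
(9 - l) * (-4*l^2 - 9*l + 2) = 4*l^3 - 27*l^2 - 83*l + 18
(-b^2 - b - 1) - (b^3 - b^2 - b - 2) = 1 - b^3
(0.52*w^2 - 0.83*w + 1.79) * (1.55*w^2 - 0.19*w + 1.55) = 0.806*w^4 - 1.3853*w^3 + 3.7382*w^2 - 1.6266*w + 2.7745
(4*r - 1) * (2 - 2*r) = -8*r^2 + 10*r - 2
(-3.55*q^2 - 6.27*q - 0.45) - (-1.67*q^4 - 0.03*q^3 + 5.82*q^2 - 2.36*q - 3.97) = 1.67*q^4 + 0.03*q^3 - 9.37*q^2 - 3.91*q + 3.52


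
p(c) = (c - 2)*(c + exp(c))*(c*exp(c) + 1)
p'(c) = (c - 2)*(c + exp(c))*(c*exp(c) + exp(c)) + (c - 2)*(c*exp(c) + 1)*(exp(c) + 1) + (c + exp(c))*(c*exp(c) + 1)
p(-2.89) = 11.63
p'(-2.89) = -8.17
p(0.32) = -4.11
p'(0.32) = -8.49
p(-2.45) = 8.29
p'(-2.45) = -6.99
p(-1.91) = 4.94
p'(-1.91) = -5.41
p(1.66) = -22.89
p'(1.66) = 13.71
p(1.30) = -20.07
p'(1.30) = -19.54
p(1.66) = -22.89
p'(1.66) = 13.71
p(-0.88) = 0.85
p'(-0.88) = -2.82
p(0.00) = -2.00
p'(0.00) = -5.00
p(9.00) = 4141229288.83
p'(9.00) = 9330052245.13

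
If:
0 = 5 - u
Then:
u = 5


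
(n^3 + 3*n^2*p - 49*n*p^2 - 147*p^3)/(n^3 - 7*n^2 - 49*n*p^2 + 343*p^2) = (n + 3*p)/(n - 7)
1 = 1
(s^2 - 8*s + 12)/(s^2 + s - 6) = (s - 6)/(s + 3)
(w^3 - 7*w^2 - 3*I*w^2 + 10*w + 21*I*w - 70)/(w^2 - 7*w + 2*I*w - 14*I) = w - 5*I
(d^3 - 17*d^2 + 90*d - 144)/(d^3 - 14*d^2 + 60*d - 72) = (d^2 - 11*d + 24)/(d^2 - 8*d + 12)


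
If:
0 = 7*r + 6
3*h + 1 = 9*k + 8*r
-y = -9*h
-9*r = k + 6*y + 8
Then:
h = -73/3423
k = 988/1141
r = -6/7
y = -219/1141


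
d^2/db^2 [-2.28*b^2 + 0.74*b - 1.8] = -4.56000000000000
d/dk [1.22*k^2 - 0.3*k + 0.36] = 2.44*k - 0.3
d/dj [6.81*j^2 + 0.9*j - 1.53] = 13.62*j + 0.9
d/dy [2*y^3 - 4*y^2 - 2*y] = 6*y^2 - 8*y - 2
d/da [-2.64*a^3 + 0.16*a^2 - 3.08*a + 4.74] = -7.92*a^2 + 0.32*a - 3.08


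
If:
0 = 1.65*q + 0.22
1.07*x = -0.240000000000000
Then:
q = -0.13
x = -0.22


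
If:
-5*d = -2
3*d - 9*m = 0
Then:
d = 2/5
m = 2/15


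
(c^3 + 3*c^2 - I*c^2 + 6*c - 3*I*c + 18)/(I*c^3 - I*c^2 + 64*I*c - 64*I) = I*(-c^3 - 3*c^2 + I*c^2 - 6*c + 3*I*c - 18)/(c^3 - c^2 + 64*c - 64)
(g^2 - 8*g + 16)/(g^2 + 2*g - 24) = (g - 4)/(g + 6)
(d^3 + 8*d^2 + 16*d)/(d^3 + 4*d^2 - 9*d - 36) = d*(d + 4)/(d^2 - 9)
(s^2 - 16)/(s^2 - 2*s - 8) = (s + 4)/(s + 2)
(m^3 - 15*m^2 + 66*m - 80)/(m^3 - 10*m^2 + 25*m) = (m^2 - 10*m + 16)/(m*(m - 5))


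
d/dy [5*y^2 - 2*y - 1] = 10*y - 2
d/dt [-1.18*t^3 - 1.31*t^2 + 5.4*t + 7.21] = -3.54*t^2 - 2.62*t + 5.4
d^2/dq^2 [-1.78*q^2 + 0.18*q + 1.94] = -3.56000000000000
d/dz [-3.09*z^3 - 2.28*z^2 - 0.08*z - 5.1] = -9.27*z^2 - 4.56*z - 0.08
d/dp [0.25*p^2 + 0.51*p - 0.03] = 0.5*p + 0.51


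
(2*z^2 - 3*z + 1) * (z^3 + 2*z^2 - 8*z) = 2*z^5 + z^4 - 21*z^3 + 26*z^2 - 8*z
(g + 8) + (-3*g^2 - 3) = -3*g^2 + g + 5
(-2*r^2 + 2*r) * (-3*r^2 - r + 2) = 6*r^4 - 4*r^3 - 6*r^2 + 4*r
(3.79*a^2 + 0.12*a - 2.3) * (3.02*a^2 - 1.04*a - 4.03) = 11.4458*a^4 - 3.5792*a^3 - 22.3445*a^2 + 1.9084*a + 9.269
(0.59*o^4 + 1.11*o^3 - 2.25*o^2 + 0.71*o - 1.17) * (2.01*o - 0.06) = 1.1859*o^5 + 2.1957*o^4 - 4.5891*o^3 + 1.5621*o^2 - 2.3943*o + 0.0702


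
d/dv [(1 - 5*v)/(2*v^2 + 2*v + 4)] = (-5*v^2 - 5*v + (2*v + 1)*(5*v - 1) - 10)/(2*(v^2 + v + 2)^2)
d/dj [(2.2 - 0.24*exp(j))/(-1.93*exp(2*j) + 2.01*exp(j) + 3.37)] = (-0.4632*exp(2*j) + 8.492*exp(j) - 5.2308)*exp(j)/(3.7249*exp(4*j) - 7.7586*exp(3*j) - 8.9681*exp(2*j) + 13.5474*exp(j) + 11.3569)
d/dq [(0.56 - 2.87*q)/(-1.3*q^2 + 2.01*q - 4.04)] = (-3.731*q^2 + 1.456*q + 10.4692)/(1.69*q^4 - 5.226*q^3 + 14.5441*q^2 - 16.2408*q + 16.3216)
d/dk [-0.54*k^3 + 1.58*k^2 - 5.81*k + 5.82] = -1.62*k^2 + 3.16*k - 5.81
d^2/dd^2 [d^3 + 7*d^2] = 6*d + 14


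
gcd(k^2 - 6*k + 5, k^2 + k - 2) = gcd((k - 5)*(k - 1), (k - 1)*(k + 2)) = k - 1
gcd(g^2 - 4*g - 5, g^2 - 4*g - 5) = g^2 - 4*g - 5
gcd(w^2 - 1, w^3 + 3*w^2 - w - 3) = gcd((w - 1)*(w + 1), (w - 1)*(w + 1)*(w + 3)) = w^2 - 1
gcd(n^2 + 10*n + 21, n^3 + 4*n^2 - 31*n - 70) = n + 7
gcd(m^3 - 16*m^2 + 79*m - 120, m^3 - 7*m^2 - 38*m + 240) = m^2 - 13*m + 40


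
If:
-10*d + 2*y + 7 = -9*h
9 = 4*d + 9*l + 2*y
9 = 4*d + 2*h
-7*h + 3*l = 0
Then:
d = 19/5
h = -31/10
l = -217/30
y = 589/20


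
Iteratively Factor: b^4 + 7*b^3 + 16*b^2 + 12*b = (b)*(b^3 + 7*b^2 + 16*b + 12) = b*(b + 2)*(b^2 + 5*b + 6) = b*(b + 2)*(b + 3)*(b + 2)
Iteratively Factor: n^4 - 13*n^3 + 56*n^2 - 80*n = (n - 4)*(n^3 - 9*n^2 + 20*n) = (n - 4)^2*(n^2 - 5*n) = (n - 5)*(n - 4)^2*(n)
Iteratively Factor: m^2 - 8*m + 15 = (m - 5)*(m - 3)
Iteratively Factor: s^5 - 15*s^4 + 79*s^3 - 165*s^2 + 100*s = (s - 1)*(s^4 - 14*s^3 + 65*s^2 - 100*s) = (s - 4)*(s - 1)*(s^3 - 10*s^2 + 25*s) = (s - 5)*(s - 4)*(s - 1)*(s^2 - 5*s) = (s - 5)^2*(s - 4)*(s - 1)*(s)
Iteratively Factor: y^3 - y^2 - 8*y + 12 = (y - 2)*(y^2 + y - 6) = (y - 2)^2*(y + 3)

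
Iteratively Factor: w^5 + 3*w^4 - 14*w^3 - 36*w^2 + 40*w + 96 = (w + 2)*(w^4 + w^3 - 16*w^2 - 4*w + 48) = (w - 3)*(w + 2)*(w^3 + 4*w^2 - 4*w - 16) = (w - 3)*(w + 2)*(w + 4)*(w^2 - 4) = (w - 3)*(w + 2)^2*(w + 4)*(w - 2)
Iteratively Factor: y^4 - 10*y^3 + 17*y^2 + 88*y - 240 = (y - 4)*(y^3 - 6*y^2 - 7*y + 60) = (y - 4)^2*(y^2 - 2*y - 15) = (y - 5)*(y - 4)^2*(y + 3)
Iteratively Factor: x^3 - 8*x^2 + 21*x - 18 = (x - 3)*(x^2 - 5*x + 6) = (x - 3)*(x - 2)*(x - 3)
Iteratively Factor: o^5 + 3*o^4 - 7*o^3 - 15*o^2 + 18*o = (o)*(o^4 + 3*o^3 - 7*o^2 - 15*o + 18) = o*(o + 3)*(o^3 - 7*o + 6) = o*(o + 3)^2*(o^2 - 3*o + 2) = o*(o - 1)*(o + 3)^2*(o - 2)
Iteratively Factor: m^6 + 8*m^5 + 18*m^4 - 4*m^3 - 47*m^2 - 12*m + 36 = (m + 2)*(m^5 + 6*m^4 + 6*m^3 - 16*m^2 - 15*m + 18) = (m + 2)^2*(m^4 + 4*m^3 - 2*m^2 - 12*m + 9) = (m - 1)*(m + 2)^2*(m^3 + 5*m^2 + 3*m - 9) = (m - 1)^2*(m + 2)^2*(m^2 + 6*m + 9) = (m - 1)^2*(m + 2)^2*(m + 3)*(m + 3)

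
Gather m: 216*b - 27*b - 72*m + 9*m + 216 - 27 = 189*b - 63*m + 189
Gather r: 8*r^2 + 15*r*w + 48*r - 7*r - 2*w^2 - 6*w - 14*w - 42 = 8*r^2 + r*(15*w + 41) - 2*w^2 - 20*w - 42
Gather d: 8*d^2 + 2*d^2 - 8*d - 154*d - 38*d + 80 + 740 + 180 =10*d^2 - 200*d + 1000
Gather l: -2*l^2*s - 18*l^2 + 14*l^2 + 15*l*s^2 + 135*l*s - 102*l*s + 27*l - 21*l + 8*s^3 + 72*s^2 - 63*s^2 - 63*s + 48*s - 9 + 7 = l^2*(-2*s - 4) + l*(15*s^2 + 33*s + 6) + 8*s^3 + 9*s^2 - 15*s - 2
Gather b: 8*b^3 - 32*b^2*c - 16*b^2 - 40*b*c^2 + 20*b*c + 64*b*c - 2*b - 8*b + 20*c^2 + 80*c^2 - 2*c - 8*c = 8*b^3 + b^2*(-32*c - 16) + b*(-40*c^2 + 84*c - 10) + 100*c^2 - 10*c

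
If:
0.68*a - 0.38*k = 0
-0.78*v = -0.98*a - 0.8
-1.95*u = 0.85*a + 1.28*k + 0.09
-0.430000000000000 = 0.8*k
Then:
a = -0.30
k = -0.54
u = 0.44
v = 0.65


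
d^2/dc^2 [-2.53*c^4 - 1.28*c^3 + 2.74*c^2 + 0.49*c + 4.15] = -30.36*c^2 - 7.68*c + 5.48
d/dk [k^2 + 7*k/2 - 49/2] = 2*k + 7/2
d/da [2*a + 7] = 2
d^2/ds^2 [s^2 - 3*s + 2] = 2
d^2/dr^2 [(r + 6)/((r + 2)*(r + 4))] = 2*(r^3 + 18*r^2 + 84*r + 120)/(r^6 + 18*r^5 + 132*r^4 + 504*r^3 + 1056*r^2 + 1152*r + 512)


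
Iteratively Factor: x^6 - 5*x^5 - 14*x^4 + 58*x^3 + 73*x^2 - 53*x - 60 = (x - 4)*(x^5 - x^4 - 18*x^3 - 14*x^2 + 17*x + 15) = (x - 4)*(x + 1)*(x^4 - 2*x^3 - 16*x^2 + 2*x + 15) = (x - 4)*(x - 1)*(x + 1)*(x^3 - x^2 - 17*x - 15) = (x - 4)*(x - 1)*(x + 1)*(x + 3)*(x^2 - 4*x - 5) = (x - 5)*(x - 4)*(x - 1)*(x + 1)*(x + 3)*(x + 1)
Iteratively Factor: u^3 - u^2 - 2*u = (u + 1)*(u^2 - 2*u) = (u - 2)*(u + 1)*(u)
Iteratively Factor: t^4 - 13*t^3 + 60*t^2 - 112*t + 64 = (t - 1)*(t^3 - 12*t^2 + 48*t - 64) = (t - 4)*(t - 1)*(t^2 - 8*t + 16) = (t - 4)^2*(t - 1)*(t - 4)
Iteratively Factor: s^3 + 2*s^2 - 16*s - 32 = (s + 4)*(s^2 - 2*s - 8) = (s - 4)*(s + 4)*(s + 2)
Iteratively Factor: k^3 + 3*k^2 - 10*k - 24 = (k + 4)*(k^2 - k - 6) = (k - 3)*(k + 4)*(k + 2)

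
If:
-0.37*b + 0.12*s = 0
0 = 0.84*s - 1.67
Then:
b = 0.64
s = 1.99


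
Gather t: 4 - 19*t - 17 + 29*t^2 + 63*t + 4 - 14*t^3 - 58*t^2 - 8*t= -14*t^3 - 29*t^2 + 36*t - 9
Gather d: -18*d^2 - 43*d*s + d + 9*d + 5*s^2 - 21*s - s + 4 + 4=-18*d^2 + d*(10 - 43*s) + 5*s^2 - 22*s + 8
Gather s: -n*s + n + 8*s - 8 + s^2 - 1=n + s^2 + s*(8 - n) - 9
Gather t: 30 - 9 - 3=18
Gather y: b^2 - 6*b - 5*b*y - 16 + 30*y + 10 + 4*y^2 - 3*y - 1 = b^2 - 6*b + 4*y^2 + y*(27 - 5*b) - 7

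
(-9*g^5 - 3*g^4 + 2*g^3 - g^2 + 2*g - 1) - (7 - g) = -9*g^5 - 3*g^4 + 2*g^3 - g^2 + 3*g - 8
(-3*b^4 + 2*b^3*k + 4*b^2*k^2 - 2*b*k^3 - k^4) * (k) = -3*b^4*k + 2*b^3*k^2 + 4*b^2*k^3 - 2*b*k^4 - k^5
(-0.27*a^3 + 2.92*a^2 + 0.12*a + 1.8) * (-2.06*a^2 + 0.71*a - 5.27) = 0.5562*a^5 - 6.2069*a^4 + 3.2489*a^3 - 19.0112*a^2 + 0.6456*a - 9.486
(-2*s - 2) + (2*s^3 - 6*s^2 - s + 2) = 2*s^3 - 6*s^2 - 3*s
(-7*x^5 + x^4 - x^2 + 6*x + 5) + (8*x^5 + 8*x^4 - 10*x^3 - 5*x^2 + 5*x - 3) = x^5 + 9*x^4 - 10*x^3 - 6*x^2 + 11*x + 2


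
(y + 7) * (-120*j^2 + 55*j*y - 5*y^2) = -120*j^2*y - 840*j^2 + 55*j*y^2 + 385*j*y - 5*y^3 - 35*y^2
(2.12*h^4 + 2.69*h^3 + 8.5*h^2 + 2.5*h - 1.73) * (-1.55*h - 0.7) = -3.286*h^5 - 5.6535*h^4 - 15.058*h^3 - 9.825*h^2 + 0.9315*h + 1.211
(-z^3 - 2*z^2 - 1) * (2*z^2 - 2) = -2*z^5 - 4*z^4 + 2*z^3 + 2*z^2 + 2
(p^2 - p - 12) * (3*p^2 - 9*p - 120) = 3*p^4 - 12*p^3 - 147*p^2 + 228*p + 1440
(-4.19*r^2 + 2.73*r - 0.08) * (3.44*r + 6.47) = -14.4136*r^3 - 17.7181*r^2 + 17.3879*r - 0.5176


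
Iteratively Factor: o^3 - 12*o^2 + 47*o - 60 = (o - 4)*(o^2 - 8*o + 15) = (o - 4)*(o - 3)*(o - 5)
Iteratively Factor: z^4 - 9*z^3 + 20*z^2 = (z)*(z^3 - 9*z^2 + 20*z) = z^2*(z^2 - 9*z + 20) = z^2*(z - 4)*(z - 5)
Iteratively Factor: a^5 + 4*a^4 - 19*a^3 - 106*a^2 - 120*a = (a)*(a^4 + 4*a^3 - 19*a^2 - 106*a - 120) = a*(a + 2)*(a^3 + 2*a^2 - 23*a - 60) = a*(a - 5)*(a + 2)*(a^2 + 7*a + 12) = a*(a - 5)*(a + 2)*(a + 4)*(a + 3)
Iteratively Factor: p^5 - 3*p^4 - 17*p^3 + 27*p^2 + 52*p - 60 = (p + 2)*(p^4 - 5*p^3 - 7*p^2 + 41*p - 30) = (p + 2)*(p + 3)*(p^3 - 8*p^2 + 17*p - 10) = (p - 1)*(p + 2)*(p + 3)*(p^2 - 7*p + 10) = (p - 5)*(p - 1)*(p + 2)*(p + 3)*(p - 2)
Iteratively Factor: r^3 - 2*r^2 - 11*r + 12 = (r + 3)*(r^2 - 5*r + 4) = (r - 4)*(r + 3)*(r - 1)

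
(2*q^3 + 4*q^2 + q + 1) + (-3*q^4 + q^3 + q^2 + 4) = -3*q^4 + 3*q^3 + 5*q^2 + q + 5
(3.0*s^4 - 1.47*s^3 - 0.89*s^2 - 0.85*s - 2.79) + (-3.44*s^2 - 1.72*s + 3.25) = 3.0*s^4 - 1.47*s^3 - 4.33*s^2 - 2.57*s + 0.46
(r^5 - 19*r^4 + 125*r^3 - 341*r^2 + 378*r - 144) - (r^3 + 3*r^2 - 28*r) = r^5 - 19*r^4 + 124*r^3 - 344*r^2 + 406*r - 144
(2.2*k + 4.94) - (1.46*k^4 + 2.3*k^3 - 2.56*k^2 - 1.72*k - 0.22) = -1.46*k^4 - 2.3*k^3 + 2.56*k^2 + 3.92*k + 5.16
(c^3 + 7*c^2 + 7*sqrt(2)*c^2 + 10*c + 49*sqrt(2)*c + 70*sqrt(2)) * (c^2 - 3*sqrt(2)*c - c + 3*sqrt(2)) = c^5 + 4*sqrt(2)*c^4 + 6*c^4 - 39*c^3 + 24*sqrt(2)*c^3 - 262*c^2 + 12*sqrt(2)*c^2 - 126*c - 40*sqrt(2)*c + 420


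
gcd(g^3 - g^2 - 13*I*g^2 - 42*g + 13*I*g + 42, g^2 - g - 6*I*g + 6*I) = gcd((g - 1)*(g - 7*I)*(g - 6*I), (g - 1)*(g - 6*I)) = g^2 + g*(-1 - 6*I) + 6*I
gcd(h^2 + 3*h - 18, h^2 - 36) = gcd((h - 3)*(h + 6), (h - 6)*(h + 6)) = h + 6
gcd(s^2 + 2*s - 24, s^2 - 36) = s + 6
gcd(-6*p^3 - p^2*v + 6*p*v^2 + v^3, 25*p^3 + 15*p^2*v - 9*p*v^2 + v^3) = p + v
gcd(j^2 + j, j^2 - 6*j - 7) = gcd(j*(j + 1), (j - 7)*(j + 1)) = j + 1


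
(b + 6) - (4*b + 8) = -3*b - 2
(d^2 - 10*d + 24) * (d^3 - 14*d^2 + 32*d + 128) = d^5 - 24*d^4 + 196*d^3 - 528*d^2 - 512*d + 3072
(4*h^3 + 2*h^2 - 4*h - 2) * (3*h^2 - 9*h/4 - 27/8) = 12*h^5 - 3*h^4 - 30*h^3 - 15*h^2/4 + 18*h + 27/4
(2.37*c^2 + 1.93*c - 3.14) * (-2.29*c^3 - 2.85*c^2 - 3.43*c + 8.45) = -5.4273*c^5 - 11.1742*c^4 - 6.439*c^3 + 22.3556*c^2 + 27.0787*c - 26.533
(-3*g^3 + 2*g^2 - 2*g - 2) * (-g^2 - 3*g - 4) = 3*g^5 + 7*g^4 + 8*g^3 + 14*g + 8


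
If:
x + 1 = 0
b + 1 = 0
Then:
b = -1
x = -1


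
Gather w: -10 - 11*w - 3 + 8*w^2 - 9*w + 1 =8*w^2 - 20*w - 12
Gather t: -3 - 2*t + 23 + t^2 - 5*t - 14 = t^2 - 7*t + 6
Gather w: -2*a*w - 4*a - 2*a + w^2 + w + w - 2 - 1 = -6*a + w^2 + w*(2 - 2*a) - 3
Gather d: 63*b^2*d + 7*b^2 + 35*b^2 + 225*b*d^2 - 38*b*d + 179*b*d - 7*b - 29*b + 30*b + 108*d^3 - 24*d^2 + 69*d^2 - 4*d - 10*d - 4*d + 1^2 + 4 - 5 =42*b^2 - 6*b + 108*d^3 + d^2*(225*b + 45) + d*(63*b^2 + 141*b - 18)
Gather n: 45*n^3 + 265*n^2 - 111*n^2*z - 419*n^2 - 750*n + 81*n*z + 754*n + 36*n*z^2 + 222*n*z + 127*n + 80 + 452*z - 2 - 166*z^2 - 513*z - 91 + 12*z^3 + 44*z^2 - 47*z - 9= 45*n^3 + n^2*(-111*z - 154) + n*(36*z^2 + 303*z + 131) + 12*z^3 - 122*z^2 - 108*z - 22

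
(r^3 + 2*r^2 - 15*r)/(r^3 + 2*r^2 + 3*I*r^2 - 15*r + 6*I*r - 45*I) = r/(r + 3*I)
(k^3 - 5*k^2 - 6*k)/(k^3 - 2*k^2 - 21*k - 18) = k/(k + 3)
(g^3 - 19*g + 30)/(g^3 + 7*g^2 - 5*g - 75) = (g - 2)/(g + 5)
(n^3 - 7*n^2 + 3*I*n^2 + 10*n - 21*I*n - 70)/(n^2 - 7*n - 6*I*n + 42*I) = (n^2 + 3*I*n + 10)/(n - 6*I)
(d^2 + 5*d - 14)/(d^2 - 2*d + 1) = (d^2 + 5*d - 14)/(d^2 - 2*d + 1)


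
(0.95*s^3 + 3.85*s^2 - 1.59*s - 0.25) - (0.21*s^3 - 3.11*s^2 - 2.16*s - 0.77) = 0.74*s^3 + 6.96*s^2 + 0.57*s + 0.52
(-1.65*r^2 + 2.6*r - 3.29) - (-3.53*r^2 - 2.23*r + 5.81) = 1.88*r^2 + 4.83*r - 9.1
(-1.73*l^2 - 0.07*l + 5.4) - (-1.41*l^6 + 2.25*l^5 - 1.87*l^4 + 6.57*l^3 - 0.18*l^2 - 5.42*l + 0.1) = 1.41*l^6 - 2.25*l^5 + 1.87*l^4 - 6.57*l^3 - 1.55*l^2 + 5.35*l + 5.3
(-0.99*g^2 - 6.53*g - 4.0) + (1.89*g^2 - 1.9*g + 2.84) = 0.9*g^2 - 8.43*g - 1.16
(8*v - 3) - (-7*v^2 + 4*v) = 7*v^2 + 4*v - 3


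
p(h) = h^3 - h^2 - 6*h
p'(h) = 3*h^2 - 2*h - 6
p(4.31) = 35.63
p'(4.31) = 41.11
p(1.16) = -6.74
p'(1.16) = -4.28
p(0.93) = -5.64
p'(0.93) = -5.27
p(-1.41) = 3.67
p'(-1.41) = 2.78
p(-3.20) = -23.81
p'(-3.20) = 31.12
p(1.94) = -8.10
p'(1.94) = 1.41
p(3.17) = 2.79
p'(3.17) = 17.81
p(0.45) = -2.81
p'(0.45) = -6.29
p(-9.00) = -756.00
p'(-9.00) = 255.00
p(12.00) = 1512.00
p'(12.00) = 402.00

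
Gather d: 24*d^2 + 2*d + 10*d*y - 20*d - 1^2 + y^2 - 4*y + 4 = 24*d^2 + d*(10*y - 18) + y^2 - 4*y + 3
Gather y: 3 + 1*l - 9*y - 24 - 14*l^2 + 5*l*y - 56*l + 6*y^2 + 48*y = -14*l^2 - 55*l + 6*y^2 + y*(5*l + 39) - 21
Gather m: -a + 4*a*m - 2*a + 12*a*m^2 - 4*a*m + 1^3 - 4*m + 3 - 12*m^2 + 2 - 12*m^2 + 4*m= -3*a + m^2*(12*a - 24) + 6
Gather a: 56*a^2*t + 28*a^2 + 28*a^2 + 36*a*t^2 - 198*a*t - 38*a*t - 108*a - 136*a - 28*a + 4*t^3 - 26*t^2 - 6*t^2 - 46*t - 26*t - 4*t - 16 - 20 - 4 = a^2*(56*t + 56) + a*(36*t^2 - 236*t - 272) + 4*t^3 - 32*t^2 - 76*t - 40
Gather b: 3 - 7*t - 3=-7*t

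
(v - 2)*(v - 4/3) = v^2 - 10*v/3 + 8/3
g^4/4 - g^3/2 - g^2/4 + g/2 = g*(g/4 + 1/4)*(g - 2)*(g - 1)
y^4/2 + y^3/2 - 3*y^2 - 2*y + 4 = (y/2 + 1)*(y - 2)*(y - 1)*(y + 2)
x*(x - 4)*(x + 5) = x^3 + x^2 - 20*x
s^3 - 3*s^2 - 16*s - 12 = (s - 6)*(s + 1)*(s + 2)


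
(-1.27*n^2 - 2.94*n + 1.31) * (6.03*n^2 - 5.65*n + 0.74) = -7.6581*n^4 - 10.5527*n^3 + 23.5705*n^2 - 9.5771*n + 0.9694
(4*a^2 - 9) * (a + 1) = 4*a^3 + 4*a^2 - 9*a - 9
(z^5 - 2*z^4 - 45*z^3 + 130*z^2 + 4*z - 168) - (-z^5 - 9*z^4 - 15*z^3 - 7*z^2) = 2*z^5 + 7*z^4 - 30*z^3 + 137*z^2 + 4*z - 168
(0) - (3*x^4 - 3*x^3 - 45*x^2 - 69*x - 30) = -3*x^4 + 3*x^3 + 45*x^2 + 69*x + 30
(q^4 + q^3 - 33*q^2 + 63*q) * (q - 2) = q^5 - q^4 - 35*q^3 + 129*q^2 - 126*q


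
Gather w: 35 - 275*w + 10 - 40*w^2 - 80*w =-40*w^2 - 355*w + 45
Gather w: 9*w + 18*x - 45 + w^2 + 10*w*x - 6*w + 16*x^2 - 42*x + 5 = w^2 + w*(10*x + 3) + 16*x^2 - 24*x - 40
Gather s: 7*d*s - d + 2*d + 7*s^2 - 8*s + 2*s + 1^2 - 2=d + 7*s^2 + s*(7*d - 6) - 1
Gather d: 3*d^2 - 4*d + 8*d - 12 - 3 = 3*d^2 + 4*d - 15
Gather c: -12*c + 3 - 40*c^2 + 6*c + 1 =-40*c^2 - 6*c + 4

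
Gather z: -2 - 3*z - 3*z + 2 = -6*z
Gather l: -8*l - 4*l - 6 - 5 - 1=-12*l - 12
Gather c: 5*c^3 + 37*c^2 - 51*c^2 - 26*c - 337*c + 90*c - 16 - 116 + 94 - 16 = 5*c^3 - 14*c^2 - 273*c - 54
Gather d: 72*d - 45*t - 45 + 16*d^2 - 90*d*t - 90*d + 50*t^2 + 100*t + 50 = 16*d^2 + d*(-90*t - 18) + 50*t^2 + 55*t + 5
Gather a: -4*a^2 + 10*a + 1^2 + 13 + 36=-4*a^2 + 10*a + 50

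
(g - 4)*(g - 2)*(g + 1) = g^3 - 5*g^2 + 2*g + 8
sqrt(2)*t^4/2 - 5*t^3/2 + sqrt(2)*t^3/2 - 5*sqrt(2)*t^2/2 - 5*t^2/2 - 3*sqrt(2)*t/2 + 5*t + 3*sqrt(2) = (t - 1)*(t + 2)*(t - 3*sqrt(2))*(sqrt(2)*t/2 + 1/2)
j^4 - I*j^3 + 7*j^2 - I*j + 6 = (j - 3*I)*(j - I)*(j + I)*(j + 2*I)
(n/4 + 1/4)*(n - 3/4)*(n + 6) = n^3/4 + 25*n^2/16 + 3*n/16 - 9/8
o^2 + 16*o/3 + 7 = (o + 7/3)*(o + 3)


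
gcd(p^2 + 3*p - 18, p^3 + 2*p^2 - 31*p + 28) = 1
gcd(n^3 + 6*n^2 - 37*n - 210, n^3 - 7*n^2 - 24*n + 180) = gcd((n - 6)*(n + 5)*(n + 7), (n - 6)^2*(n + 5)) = n^2 - n - 30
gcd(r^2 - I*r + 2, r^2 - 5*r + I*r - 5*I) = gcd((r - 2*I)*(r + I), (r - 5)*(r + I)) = r + I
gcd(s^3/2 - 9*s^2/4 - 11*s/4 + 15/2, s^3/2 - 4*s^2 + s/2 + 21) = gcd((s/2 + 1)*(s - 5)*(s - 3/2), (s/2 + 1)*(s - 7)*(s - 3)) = s + 2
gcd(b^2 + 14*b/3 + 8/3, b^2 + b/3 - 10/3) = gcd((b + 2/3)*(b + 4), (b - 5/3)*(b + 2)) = 1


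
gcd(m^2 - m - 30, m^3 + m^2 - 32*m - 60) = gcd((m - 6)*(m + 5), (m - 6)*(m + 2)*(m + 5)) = m^2 - m - 30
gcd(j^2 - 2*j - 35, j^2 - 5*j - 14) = j - 7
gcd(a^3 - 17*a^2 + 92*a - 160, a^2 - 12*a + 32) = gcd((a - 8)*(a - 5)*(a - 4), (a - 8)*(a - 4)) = a^2 - 12*a + 32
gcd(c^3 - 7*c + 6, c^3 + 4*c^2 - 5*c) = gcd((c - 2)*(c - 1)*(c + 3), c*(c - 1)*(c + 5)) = c - 1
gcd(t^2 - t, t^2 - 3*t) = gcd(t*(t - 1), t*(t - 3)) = t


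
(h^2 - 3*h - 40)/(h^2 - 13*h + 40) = (h + 5)/(h - 5)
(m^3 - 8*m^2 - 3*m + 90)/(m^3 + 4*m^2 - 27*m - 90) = (m - 6)/(m + 6)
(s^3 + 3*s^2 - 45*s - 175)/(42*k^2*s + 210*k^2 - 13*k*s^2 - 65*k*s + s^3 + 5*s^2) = (s^2 - 2*s - 35)/(42*k^2 - 13*k*s + s^2)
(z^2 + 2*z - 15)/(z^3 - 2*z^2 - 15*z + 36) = (z + 5)/(z^2 + z - 12)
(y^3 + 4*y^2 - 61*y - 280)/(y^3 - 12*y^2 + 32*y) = (y^2 + 12*y + 35)/(y*(y - 4))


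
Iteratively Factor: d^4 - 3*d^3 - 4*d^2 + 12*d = (d - 2)*(d^3 - d^2 - 6*d) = d*(d - 2)*(d^2 - d - 6) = d*(d - 2)*(d + 2)*(d - 3)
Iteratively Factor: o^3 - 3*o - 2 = (o + 1)*(o^2 - o - 2) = (o + 1)^2*(o - 2)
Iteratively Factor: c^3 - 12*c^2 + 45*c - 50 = (c - 5)*(c^2 - 7*c + 10) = (c - 5)*(c - 2)*(c - 5)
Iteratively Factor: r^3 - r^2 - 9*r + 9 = (r - 1)*(r^2 - 9) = (r - 3)*(r - 1)*(r + 3)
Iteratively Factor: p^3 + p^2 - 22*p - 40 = (p + 2)*(p^2 - p - 20) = (p - 5)*(p + 2)*(p + 4)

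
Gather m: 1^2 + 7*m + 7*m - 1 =14*m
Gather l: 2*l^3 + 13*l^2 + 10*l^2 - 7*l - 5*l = 2*l^3 + 23*l^2 - 12*l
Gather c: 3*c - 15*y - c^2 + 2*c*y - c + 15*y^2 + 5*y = -c^2 + c*(2*y + 2) + 15*y^2 - 10*y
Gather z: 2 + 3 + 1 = 6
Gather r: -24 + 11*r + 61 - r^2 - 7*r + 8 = -r^2 + 4*r + 45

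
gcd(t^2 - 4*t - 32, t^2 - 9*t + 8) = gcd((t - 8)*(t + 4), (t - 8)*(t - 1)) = t - 8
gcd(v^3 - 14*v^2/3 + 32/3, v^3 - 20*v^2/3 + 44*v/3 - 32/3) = v - 2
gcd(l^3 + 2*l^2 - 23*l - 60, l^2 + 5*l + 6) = l + 3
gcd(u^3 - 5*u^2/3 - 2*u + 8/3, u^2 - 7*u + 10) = u - 2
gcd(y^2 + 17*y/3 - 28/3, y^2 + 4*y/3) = 1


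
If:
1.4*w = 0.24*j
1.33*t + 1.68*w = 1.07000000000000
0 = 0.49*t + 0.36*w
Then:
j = 8.88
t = -1.12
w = 1.52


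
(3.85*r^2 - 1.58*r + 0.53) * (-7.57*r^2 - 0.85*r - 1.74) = -29.1445*r^4 + 8.6881*r^3 - 9.3681*r^2 + 2.2987*r - 0.9222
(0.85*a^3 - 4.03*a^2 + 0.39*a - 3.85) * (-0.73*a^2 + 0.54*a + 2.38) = -0.6205*a^5 + 3.4009*a^4 - 0.4379*a^3 - 6.5703*a^2 - 1.1508*a - 9.163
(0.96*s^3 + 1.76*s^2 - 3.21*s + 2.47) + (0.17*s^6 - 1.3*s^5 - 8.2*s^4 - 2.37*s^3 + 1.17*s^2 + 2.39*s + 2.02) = 0.17*s^6 - 1.3*s^5 - 8.2*s^4 - 1.41*s^3 + 2.93*s^2 - 0.82*s + 4.49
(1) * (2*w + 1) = 2*w + 1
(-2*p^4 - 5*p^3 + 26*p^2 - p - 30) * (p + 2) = -2*p^5 - 9*p^4 + 16*p^3 + 51*p^2 - 32*p - 60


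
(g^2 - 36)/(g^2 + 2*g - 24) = (g - 6)/(g - 4)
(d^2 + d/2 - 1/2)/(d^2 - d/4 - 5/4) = 2*(2*d - 1)/(4*d - 5)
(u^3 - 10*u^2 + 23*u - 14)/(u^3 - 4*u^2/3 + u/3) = 3*(u^2 - 9*u + 14)/(u*(3*u - 1))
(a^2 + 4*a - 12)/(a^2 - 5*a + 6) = (a + 6)/(a - 3)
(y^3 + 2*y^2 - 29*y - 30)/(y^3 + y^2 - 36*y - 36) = (y - 5)/(y - 6)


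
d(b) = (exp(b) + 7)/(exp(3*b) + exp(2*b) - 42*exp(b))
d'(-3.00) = 3.35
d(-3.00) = -3.38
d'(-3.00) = 3.35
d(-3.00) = -3.38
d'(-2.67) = 2.41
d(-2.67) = -2.43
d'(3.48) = -0.00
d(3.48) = 0.00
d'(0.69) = 0.06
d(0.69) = -0.13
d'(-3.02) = 3.41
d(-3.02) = -3.44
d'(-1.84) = 1.05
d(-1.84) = -1.08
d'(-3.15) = 3.89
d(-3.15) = -3.92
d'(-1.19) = 0.55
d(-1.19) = -0.58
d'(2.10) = -0.27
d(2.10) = 0.06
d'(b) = (exp(b) + 7)*(-3*exp(3*b) - 2*exp(2*b) + 42*exp(b))/(exp(3*b) + exp(2*b) - 42*exp(b))^2 + exp(b)/(exp(3*b) + exp(2*b) - 42*exp(b))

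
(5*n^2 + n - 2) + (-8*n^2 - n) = -3*n^2 - 2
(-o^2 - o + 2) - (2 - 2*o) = -o^2 + o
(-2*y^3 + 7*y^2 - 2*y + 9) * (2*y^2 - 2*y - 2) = -4*y^5 + 18*y^4 - 14*y^3 + 8*y^2 - 14*y - 18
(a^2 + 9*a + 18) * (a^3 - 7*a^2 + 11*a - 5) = a^5 + 2*a^4 - 34*a^3 - 32*a^2 + 153*a - 90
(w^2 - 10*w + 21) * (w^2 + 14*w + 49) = w^4 + 4*w^3 - 70*w^2 - 196*w + 1029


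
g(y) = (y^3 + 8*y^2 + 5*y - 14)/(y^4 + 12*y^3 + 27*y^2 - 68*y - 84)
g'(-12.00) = -0.02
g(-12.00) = -0.14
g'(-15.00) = -0.00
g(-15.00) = -0.10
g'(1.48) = -0.65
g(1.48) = -0.17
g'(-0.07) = -0.21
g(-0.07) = 0.18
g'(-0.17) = -0.25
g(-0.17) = 0.20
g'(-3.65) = -0.15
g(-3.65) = 0.22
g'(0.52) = -0.15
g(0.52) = 0.08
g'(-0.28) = -0.31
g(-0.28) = 0.23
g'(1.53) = -0.79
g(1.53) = -0.21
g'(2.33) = -1.55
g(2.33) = 0.63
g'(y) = (3*y^2 + 16*y + 5)/(y^4 + 12*y^3 + 27*y^2 - 68*y - 84) + (-4*y^3 - 36*y^2 - 54*y + 68)*(y^3 + 8*y^2 + 5*y - 14)/(y^4 + 12*y^3 + 27*y^2 - 68*y - 84)^2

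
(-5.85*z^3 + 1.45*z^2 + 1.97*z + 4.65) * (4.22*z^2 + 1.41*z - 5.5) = -24.687*z^5 - 2.1295*z^4 + 42.5329*z^3 + 14.4257*z^2 - 4.2785*z - 25.575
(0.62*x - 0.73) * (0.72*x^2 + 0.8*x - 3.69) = 0.4464*x^3 - 0.0296*x^2 - 2.8718*x + 2.6937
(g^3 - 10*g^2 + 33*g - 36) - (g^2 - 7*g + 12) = g^3 - 11*g^2 + 40*g - 48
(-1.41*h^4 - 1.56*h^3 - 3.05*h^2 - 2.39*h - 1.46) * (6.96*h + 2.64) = -9.8136*h^5 - 14.58*h^4 - 25.3464*h^3 - 24.6864*h^2 - 16.4712*h - 3.8544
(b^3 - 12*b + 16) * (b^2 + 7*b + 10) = b^5 + 7*b^4 - 2*b^3 - 68*b^2 - 8*b + 160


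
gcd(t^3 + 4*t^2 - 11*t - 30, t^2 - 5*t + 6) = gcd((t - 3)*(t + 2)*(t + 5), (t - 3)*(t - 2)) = t - 3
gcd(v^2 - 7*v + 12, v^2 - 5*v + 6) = v - 3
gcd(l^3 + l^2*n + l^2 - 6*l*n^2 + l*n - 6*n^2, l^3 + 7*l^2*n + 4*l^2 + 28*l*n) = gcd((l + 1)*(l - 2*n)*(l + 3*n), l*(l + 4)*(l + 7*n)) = 1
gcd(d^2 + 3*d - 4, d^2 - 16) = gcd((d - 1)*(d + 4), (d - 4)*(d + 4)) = d + 4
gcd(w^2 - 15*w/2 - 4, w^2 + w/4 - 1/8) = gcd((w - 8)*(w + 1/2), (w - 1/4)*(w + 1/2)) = w + 1/2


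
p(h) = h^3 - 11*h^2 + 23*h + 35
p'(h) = 3*h^2 - 22*h + 23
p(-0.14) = 31.56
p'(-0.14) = 26.14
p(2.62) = 37.74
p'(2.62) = -14.05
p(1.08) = 48.27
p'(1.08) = 2.74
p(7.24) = 4.43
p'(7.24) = 20.97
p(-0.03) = 34.30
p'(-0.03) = 23.66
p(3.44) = 24.66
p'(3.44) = -17.18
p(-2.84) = -141.95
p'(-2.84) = 109.68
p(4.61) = 5.23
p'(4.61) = -14.66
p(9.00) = 80.00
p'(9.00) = 68.00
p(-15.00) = -6160.00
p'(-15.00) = 1028.00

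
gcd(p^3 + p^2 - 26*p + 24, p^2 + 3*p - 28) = p - 4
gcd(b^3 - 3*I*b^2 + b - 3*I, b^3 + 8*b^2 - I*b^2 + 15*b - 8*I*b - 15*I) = b - I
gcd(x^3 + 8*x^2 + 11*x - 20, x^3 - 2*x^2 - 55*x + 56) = x - 1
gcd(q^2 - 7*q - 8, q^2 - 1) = q + 1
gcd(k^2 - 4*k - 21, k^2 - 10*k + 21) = k - 7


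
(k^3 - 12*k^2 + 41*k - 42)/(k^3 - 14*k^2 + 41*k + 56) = (k^2 - 5*k + 6)/(k^2 - 7*k - 8)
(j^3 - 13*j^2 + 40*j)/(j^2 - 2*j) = (j^2 - 13*j + 40)/(j - 2)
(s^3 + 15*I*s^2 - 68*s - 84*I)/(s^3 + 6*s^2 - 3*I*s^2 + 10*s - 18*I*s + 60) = (s^2 + 13*I*s - 42)/(s^2 + s*(6 - 5*I) - 30*I)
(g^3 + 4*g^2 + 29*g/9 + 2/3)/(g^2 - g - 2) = (g^3 + 4*g^2 + 29*g/9 + 2/3)/(g^2 - g - 2)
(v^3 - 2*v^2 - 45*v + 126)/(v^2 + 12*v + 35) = (v^2 - 9*v + 18)/(v + 5)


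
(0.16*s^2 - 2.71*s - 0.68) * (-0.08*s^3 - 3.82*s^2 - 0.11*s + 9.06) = -0.0128*s^5 - 0.3944*s^4 + 10.389*s^3 + 4.3453*s^2 - 24.4778*s - 6.1608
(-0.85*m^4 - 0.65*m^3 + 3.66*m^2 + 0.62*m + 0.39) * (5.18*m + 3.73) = -4.403*m^5 - 6.5375*m^4 + 16.5343*m^3 + 16.8634*m^2 + 4.3328*m + 1.4547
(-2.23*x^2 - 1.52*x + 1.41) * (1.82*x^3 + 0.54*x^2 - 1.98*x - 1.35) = -4.0586*x^5 - 3.9706*x^4 + 6.1608*x^3 + 6.7815*x^2 - 0.7398*x - 1.9035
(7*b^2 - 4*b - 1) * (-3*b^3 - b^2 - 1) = -21*b^5 + 5*b^4 + 7*b^3 - 6*b^2 + 4*b + 1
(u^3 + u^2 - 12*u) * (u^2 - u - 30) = u^5 - 43*u^3 - 18*u^2 + 360*u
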